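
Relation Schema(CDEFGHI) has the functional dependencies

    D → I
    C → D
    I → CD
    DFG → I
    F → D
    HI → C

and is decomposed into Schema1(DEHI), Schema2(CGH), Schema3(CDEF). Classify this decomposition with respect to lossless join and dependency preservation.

lossy but dependency-preserving

Lossless test (chase): Rows 1 and 3 agree on D; apply D→I and equate their I entries. Rows 2 and 3 agree on C; apply C→D and equate their D entries. Rows 1 and 3 agree on I; apply I→CD and equate their CD entries. Rows 1 and 2 agree on D; apply D→I and equate their I entries. No row becomes fully distinguished — the join is lossy.
Dependency preservation: I → CD; DFG → I; HI → C are not contained in any single fragment, but the restricted closure of each left-hand side across the fragments still reaches the right-hand side; the remaining FDs each lie inside some fragment. All dependencies are preserved.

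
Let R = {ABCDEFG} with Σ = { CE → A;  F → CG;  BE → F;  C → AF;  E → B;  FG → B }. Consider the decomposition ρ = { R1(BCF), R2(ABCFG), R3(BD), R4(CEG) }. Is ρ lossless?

Chase test. Columns are ABCDEFG; row i has aⱼ where attribute j ∈ Ri, else bᵢⱼ.
Initial tableau (one row per fragment):
  row 1: b11 a2 a3 b14 b15 a6 b17
  row 2: a1 a2 a3 b24 b25 a6 a7
  row 3: b31 a2 b33 a4 b35 b36 b37
  row 4: b41 b42 a3 b44 a5 b46 a7
Rows 1 and 2 agree on F; apply F→CG and equate their CG entries.
Rows 1 and 2 agree on C; apply C→AF and equate their AF entries.
Rows 1 and 4 agree on C; apply C→AF and equate their AF entries.
Rows 1 and 4 agree on FG; apply FG→B and equate their B entries.
No row becomes fully distinguished — the join is lossy.

No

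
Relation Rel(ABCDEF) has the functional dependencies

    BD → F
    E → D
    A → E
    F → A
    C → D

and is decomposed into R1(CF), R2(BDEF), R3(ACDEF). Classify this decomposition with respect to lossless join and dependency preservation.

Lossless test (chase): Rows 1 and 2 agree on F; apply F→A and equate their A entries. Rows 1 and 3 agree on F; apply F→A and equate their A entries. Rows 1 and 3 agree on C; apply C→D and equate their D entries. Rows 1 and 2 agree on A; apply A→E and equate their E entries. No row becomes fully distinguished — the join is lossy.
Dependency preservation: every FD's attributes lie within a single fragment, so each can be enforced locally — preserved.

lossy but dependency-preserving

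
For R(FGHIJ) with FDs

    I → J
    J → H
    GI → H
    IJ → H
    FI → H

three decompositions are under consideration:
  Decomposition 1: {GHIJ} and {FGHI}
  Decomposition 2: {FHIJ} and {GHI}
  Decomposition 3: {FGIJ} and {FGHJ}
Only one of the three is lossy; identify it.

Decomposition 2

Decomposition 1: common = {GHI}, closure = {GHIJ} → lossless.
Decomposition 2: common = {HI}, closure = {HIJ} → lossy.
Decomposition 3: common = {FGJ}, closure = {FGHJ} → lossless.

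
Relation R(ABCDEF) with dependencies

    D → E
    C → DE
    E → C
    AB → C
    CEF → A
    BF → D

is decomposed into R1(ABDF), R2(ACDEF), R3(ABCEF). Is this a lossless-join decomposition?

Chase test. Columns are ABCDEF; row i has aⱼ where attribute j ∈ Ri, else bᵢⱼ.
Initial tableau (one row per fragment):
  row 1: a1 a2 b13 a4 b15 a6
  row 2: a1 b22 a3 a4 a5 a6
  row 3: a1 a2 a3 b34 a5 a6
Rows 1 and 2 agree on D; apply D→E and equate their E entries.
Rows 2 and 3 agree on C; apply C→DE and equate their DE entries.
Rows 1 and 2 agree on E; apply E→C and equate their C entries.
Row 1 is now all distinguished symbols — the join is lossless.

Yes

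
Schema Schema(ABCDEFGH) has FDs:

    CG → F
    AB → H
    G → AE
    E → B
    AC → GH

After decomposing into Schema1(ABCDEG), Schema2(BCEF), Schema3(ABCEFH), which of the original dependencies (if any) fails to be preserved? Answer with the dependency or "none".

CG → F: restricted closure across fragments reaches F.
AB → H lies within Schema3.
G → AE lies within Schema1.
E → B lies within Schema1.
AC → GH: restricted closure across fragments reaches GH.
Every dependency is enforceable on the fragments, so the decomposition is dependency-preserving.

none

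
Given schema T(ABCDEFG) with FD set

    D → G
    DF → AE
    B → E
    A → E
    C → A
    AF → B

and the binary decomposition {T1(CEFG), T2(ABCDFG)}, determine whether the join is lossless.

Common attributes: T1 ∩ T2 = {CFG}.
Closure of {CFG}: C → A applies, adding A; AF → B applies, adding B; B → E applies, adding E. So (CFG)⁺ = {ABCEFG}.
This closure contains every attribute of T1, so T1 ∩ T2 → T1. The join is lossless.

Yes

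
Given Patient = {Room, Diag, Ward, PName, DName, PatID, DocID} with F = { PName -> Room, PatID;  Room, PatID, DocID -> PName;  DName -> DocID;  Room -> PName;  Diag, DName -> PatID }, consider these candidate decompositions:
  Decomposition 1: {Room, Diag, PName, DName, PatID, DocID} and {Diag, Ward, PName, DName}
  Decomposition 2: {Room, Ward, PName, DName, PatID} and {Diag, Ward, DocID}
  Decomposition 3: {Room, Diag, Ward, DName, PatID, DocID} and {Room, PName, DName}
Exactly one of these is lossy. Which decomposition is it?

Decomposition 1: common = {Diag, PName, DName}, closure = {Room, Diag, PName, DName, PatID, DocID} → lossless.
Decomposition 2: common = {Ward}, closure = {Ward} → lossy.
Decomposition 3: common = {Room, DName}, closure = {Room, PName, DName, PatID, DocID} → lossless.

Decomposition 2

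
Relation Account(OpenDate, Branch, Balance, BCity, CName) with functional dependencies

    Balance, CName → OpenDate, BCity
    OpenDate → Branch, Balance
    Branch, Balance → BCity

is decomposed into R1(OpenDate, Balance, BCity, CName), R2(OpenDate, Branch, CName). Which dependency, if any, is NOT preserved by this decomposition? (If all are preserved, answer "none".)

Check Branch, Balance → BCity: no single fragment contains all of {Branch, Balance, BCity}, and the restricted closure of {Branch, Balance} across the fragments never reaches {BCity}.
Balance, CName → OpenDate, BCity is preserved.
OpenDate → Branch, Balance is preserved.

Branch, Balance → BCity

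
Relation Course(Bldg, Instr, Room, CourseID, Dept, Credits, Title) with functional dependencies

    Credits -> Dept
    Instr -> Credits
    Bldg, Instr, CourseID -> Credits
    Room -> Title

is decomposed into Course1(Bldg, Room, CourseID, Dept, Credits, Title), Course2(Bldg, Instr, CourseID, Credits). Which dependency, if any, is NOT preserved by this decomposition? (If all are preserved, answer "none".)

none

Credits → Dept lies within Course1.
Instr → Credits lies within Course2.
Bldg, Instr, CourseID → Credits lies within Course2.
Room → Title lies within Course1.
Every dependency is enforceable on the fragments, so the decomposition is dependency-preserving.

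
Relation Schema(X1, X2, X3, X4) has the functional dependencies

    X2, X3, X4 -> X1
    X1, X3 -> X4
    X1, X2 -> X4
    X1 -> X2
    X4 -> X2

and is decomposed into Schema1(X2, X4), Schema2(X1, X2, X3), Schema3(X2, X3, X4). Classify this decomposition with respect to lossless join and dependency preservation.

lossy and not dependency-preserving

Lossless test (chase): applying each FD to every pair of rows produces no changes in the tableau, so no row becomes fully distinguished — the join is lossy.
Dependency preservation: the restricted closure of {X2, X3, X4} across the fragments never reaches {X1}, so X2, X3, X4 → X1 cannot be enforced without a join — not preserved.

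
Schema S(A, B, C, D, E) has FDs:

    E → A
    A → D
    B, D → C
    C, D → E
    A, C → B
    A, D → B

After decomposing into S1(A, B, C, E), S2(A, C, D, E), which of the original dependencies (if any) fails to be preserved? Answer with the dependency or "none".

Check B, D → C: no single fragment contains all of {B, C, D}, and the restricted closure of {B, D} across the fragments never reaches {C}.
E → A is preserved.
A → D is preserved.
C, D → E is preserved.
A, C → B is preserved.
A, D → B is preserved.

B, D → C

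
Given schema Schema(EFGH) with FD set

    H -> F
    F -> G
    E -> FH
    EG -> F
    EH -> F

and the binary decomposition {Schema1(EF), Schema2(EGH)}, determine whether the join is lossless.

Common attributes: Schema1 ∩ Schema2 = {E}.
Closure of {E}: E → FH applies, adding FH; F → G applies, adding G. So (E)⁺ = {EFGH}.
This closure contains every attribute of Schema1, so Schema1 ∩ Schema2 → Schema1. The join is lossless.

Yes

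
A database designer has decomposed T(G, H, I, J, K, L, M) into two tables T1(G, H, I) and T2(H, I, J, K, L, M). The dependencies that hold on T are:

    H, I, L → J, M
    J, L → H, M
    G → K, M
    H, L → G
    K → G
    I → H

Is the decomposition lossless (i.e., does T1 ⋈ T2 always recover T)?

Common attributes: T1 ∩ T2 = {H, I}.
No dependency enlarges {H, I}, so (H, I)⁺ = {H, I}.
The closure contains neither all of T1 = {G, H, I} nor all of T2 = {H, I, J, K, L, M}, so the common attributes are not a superkey of either fragment. The join is lossy.

No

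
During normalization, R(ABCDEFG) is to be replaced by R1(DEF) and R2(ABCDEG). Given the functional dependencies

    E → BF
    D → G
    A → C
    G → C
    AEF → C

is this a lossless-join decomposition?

Common attributes: R1 ∩ R2 = {DE}.
Closure of {DE}: E → BF applies, adding BF; D → G applies, adding G; G → C applies, adding C. So (DE)⁺ = {BCDEFG}.
This closure contains every attribute of R1, so R1 ∩ R2 → R1. The join is lossless.

Yes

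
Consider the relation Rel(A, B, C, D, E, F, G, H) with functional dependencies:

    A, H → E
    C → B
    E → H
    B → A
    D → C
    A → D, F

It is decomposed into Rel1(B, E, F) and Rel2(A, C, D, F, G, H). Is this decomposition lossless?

Common attributes: Rel1 ∩ Rel2 = {F}.
No dependency enlarges {F}, so (F)⁺ = {F}.
The closure contains neither all of Rel1 = {B, E, F} nor all of Rel2 = {A, C, D, F, G, H}, so the common attributes are not a superkey of either fragment. The join is lossy.

No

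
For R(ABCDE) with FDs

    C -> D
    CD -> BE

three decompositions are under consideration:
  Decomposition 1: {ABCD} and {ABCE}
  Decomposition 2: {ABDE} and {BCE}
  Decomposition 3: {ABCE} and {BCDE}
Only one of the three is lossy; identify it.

Decomposition 2

Decomposition 1: common = {ABC}, closure = {ABCDE} → lossless.
Decomposition 2: common = {BE}, closure = {BE} → lossy.
Decomposition 3: common = {BCE}, closure = {BCDE} → lossless.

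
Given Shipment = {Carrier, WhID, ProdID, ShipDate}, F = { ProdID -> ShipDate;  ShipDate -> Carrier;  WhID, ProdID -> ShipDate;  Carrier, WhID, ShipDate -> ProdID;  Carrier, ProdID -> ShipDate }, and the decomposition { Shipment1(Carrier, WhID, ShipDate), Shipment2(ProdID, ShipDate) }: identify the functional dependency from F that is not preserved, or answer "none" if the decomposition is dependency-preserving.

Carrier, WhID, ShipDate -> ProdID

Check Carrier, WhID, ShipDate → ProdID: no single fragment contains all of {Carrier, WhID, ProdID, ShipDate}, and the restricted closure of {Carrier, WhID, ShipDate} across the fragments never reaches {ProdID}.
ProdID → ShipDate is preserved.
ShipDate → Carrier is preserved.
WhID, ProdID → ShipDate is preserved.
Carrier, ProdID → ShipDate is preserved.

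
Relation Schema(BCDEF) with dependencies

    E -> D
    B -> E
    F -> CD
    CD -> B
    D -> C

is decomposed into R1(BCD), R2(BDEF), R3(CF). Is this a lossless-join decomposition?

Yes

Chase test. Columns are BCDEF; row i has aⱼ where attribute j ∈ Ri, else bᵢⱼ.
Initial tableau (one row per fragment):
  row 1: a1 a2 a3 b14 b15
  row 2: a1 b22 a3 a4 a5
  row 3: b31 a2 b33 b34 a5
Rows 1 and 2 agree on B; apply B→E and equate their E entries.
Rows 2 and 3 agree on F; apply F→CD and equate their CD entries.
Rows 1 and 3 agree on CD; apply CD→B and equate their B entries.
Rows 1 and 3 agree on B; apply B→E and equate their E entries.
Row 2 is now all distinguished symbols — the join is lossless.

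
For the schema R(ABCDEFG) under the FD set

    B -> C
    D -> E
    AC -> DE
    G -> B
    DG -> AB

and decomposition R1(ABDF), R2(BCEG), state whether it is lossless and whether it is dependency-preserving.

Lossless test: (B)⁺ = {BC}, which is a superkey of neither fragment — lossy.
Dependency preservation: the restricted closure of {D} across the fragments never reaches {E}, so D → E cannot be enforced without a join — not preserved.

lossy and not dependency-preserving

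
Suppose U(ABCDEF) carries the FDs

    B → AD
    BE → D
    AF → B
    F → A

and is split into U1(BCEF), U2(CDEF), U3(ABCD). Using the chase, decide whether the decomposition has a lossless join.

Yes

Chase test. Columns are ABCDEF; row i has aⱼ where attribute j ∈ Ui, else bᵢⱼ.
Initial tableau (one row per fragment):
  row 1: b11 a2 a3 b14 a5 a6
  row 2: b21 b22 a3 a4 a5 a6
  row 3: a1 a2 a3 a4 b35 b36
Rows 1 and 3 agree on B; apply B→AD and equate their AD entries.
Rows 1 and 2 agree on F; apply F→A and equate their A entries.
Rows 1 and 2 agree on AF; apply AF→B and equate their B entries.
Row 1 is now all distinguished symbols — the join is lossless.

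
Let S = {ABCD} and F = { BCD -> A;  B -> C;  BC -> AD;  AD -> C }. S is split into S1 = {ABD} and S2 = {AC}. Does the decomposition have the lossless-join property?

Common attributes: S1 ∩ S2 = {A}.
No dependency enlarges {A}, so (A)⁺ = {A}.
The closure contains neither all of S1 = {ABD} nor all of S2 = {AC}, so the common attributes are not a superkey of either fragment. The join is lossy.

No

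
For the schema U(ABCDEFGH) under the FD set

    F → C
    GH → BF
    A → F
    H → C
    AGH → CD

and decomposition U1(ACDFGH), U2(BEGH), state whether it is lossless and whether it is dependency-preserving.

Lossless test: (GH)⁺ = {BCFGH}, which is a superkey of neither fragment — lossy.
Dependency preservation: GH → BF is not contained in any single fragment, but the restricted closure of its left-hand side across the fragments still reaches the right-hand side; the remaining FDs each lie inside some fragment. All dependencies are preserved.

lossy but dependency-preserving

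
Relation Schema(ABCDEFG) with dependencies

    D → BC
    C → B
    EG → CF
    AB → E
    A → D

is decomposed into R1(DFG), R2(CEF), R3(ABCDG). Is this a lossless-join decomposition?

No

Chase test. Columns are ABCDEFG; row i has aⱼ where attribute j ∈ Ri, else bᵢⱼ.
Initial tableau (one row per fragment):
  row 1: b11 b12 b13 a4 b15 a6 a7
  row 2: b21 b22 a3 b24 a5 a6 b27
  row 3: a1 a2 a3 a4 b35 b36 a7
Rows 1 and 3 agree on D; apply D→BC and equate their BC entries.
Rows 1 and 2 agree on C; apply C→B and equate their B entries.
No row becomes fully distinguished — the join is lossy.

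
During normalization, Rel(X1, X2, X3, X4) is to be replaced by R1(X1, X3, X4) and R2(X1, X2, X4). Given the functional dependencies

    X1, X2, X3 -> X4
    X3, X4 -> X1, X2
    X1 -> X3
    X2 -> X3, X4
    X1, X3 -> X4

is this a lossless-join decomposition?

Common attributes: R1 ∩ R2 = {X1, X4}.
Closure of {X1, X4}: X1 → X3 applies, adding X3; X3, X4 → X1, X2 applies, adding X2. So (X1, X4)⁺ = {X1, X2, X3, X4}.
This closure contains every attribute of R1, so R1 ∩ R2 → R1. The join is lossless.

Yes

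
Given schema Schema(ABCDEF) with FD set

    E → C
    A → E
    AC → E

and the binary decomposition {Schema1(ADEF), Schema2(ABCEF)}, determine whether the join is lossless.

Common attributes: Schema1 ∩ Schema2 = {AEF}.
Closure of {AEF}: E → C applies, adding C. So (AEF)⁺ = {ACEF}.
The closure contains neither all of Schema1 = {ADEF} nor all of Schema2 = {ABCEF}, so the common attributes are not a superkey of either fragment. The join is lossy.

No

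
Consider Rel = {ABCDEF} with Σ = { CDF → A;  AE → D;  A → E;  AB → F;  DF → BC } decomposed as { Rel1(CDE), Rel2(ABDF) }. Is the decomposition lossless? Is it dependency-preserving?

lossy and not dependency-preserving

Lossless test: (D)⁺ = {D}, which is a superkey of neither fragment — lossy.
Dependency preservation: the restricted closure of {A} across the fragments never reaches {E}, so A → E cannot be enforced without a join — not preserved.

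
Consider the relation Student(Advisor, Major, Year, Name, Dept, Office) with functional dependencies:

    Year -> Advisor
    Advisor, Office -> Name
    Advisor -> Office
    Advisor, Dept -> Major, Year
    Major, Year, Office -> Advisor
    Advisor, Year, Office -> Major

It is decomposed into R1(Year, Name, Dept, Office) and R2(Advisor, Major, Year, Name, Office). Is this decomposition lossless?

Yes

Common attributes: R1 ∩ R2 = {Year, Name, Office}.
Closure of {Year, Name, Office}: Year → Advisor applies, adding Advisor; Advisor, Year, Office → Major applies, adding Major. So (Year, Name, Office)⁺ = {Advisor, Major, Year, Name, Office}.
This closure contains every attribute of R2, so R1 ∩ R2 → R2. The join is lossless.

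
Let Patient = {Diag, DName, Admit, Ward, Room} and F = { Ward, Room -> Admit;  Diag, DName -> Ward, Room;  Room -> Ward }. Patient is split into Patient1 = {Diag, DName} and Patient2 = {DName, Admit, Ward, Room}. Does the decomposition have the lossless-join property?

No

Common attributes: Patient1 ∩ Patient2 = {DName}.
No dependency enlarges {DName}, so (DName)⁺ = {DName}.
The closure contains neither all of Patient1 = {Diag, DName} nor all of Patient2 = {DName, Admit, Ward, Room}, so the common attributes are not a superkey of either fragment. The join is lossy.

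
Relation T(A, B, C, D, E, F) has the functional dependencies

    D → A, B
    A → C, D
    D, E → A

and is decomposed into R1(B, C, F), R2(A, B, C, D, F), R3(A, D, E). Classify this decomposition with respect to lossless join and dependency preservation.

lossy but dependency-preserving

Lossless test (chase): Rows 2 and 3 agree on D; apply D→A, B and equate their A, B entries. Rows 2 and 3 agree on A; apply A→C, D and equate their C, D entries. No row becomes fully distinguished — the join is lossy.
Dependency preservation: every FD's attributes lie within a single fragment, so each can be enforced locally — preserved.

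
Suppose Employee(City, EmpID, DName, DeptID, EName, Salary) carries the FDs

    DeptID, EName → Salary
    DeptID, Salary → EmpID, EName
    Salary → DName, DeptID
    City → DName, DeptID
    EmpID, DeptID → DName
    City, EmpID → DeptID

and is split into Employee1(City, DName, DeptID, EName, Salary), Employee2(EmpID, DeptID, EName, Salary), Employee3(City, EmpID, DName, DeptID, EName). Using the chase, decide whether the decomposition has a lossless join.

Chase test. Columns are City, EmpID, DName, DeptID, EName, Salary; row i has aⱼ where attribute j ∈ Employeei, else bᵢⱼ.
Initial tableau (one row per fragment):
  row 1: a1 b12 a3 a4 a5 a6
  row 2: b21 a2 b23 a4 a5 a6
  row 3: a1 a2 a3 a4 a5 b36
Rows 1 and 3 agree on DeptID, EName; apply DeptID, EName→Salary and equate their Salary entries.
Rows 1 and 2 agree on DeptID, Salary; apply DeptID, Salary→EmpID, EName and equate their EmpID, EName entries.
Rows 1 and 2 agree on Salary; apply Salary→DName, DeptID and equate their DName, DeptID entries.
Row 1 is now all distinguished symbols — the join is lossless.

Yes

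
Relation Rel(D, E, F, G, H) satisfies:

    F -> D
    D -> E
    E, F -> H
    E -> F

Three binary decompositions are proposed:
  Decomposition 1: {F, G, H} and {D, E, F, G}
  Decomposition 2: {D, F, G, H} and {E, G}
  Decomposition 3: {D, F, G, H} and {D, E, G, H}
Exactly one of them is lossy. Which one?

Decomposition 1: common = {F, G}, closure = {D, E, F, G, H} → lossless.
Decomposition 2: common = {G}, closure = {G} → lossy.
Decomposition 3: common = {D, G, H}, closure = {D, E, F, G, H} → lossless.

Decomposition 2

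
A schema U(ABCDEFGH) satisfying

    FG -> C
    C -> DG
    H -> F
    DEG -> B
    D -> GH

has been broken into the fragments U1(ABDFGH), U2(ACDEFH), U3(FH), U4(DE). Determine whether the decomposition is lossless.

No

Chase test. Columns are ABCDEFGH; row i has aⱼ where attribute j ∈ Ui, else bᵢⱼ.
Initial tableau (one row per fragment):
  row 1: a1 a2 b13 a4 b15 a6 a7 a8
  row 2: a1 b22 a3 a4 a5 a6 b27 a8
  row 3: b31 b32 b33 b34 b35 a6 b37 a8
  row 4: b41 b42 b43 a4 a5 b46 b47 b48
Rows 1 and 2 agree on D; apply D→GH and equate their GH entries.
Rows 1 and 4 agree on D; apply D→GH and equate their GH entries.
Rows 1 and 2 agree on FG; apply FG→C and equate their C entries.
Rows 1 and 4 agree on H; apply H→F and equate their F entries.
Rows 2 and 4 agree on DEG; apply DEG→B and equate their B entries.
Rows 1 and 4 agree on FG; apply FG→C and equate their C entries.
No row becomes fully distinguished — the join is lossy.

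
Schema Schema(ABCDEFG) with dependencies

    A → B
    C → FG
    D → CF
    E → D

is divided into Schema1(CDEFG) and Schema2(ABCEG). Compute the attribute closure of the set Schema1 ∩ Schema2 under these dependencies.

CDEFG

Schema1 ∩ Schema2 = {CEG}.
C → FG applies, adding F
E → D applies, adding D
Closure: {CDEFG}.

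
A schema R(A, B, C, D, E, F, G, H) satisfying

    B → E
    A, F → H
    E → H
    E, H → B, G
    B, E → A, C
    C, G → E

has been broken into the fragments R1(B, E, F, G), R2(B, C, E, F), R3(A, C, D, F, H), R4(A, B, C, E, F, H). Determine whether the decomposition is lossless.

Chase test. Columns are A, B, C, D, E, F, G, H; row i has aⱼ where attribute j ∈ Ri, else bᵢⱼ.
Initial tableau (one row per fragment):
  row 1: b11 a2 b13 b14 a5 a6 a7 b18
  row 2: b21 a2 a3 b24 a5 a6 b27 b28
  row 3: a1 b32 a3 a4 b35 a6 b37 a8
  row 4: a1 a2 a3 b44 a5 a6 b47 a8
Rows 1 and 2 agree on E; apply E→H and equate their H entries.
Rows 1 and 4 agree on E; apply E→H and equate their H entries.
Rows 1 and 2 agree on E, H; apply E, H→B, G and equate their B, G entries.
Rows 1 and 4 agree on E, H; apply E, H→B, G and equate their B, G entries.
Rows 1 and 2 agree on B, E; apply B, E→A, C and equate their A, C entries.
Rows 1 and 4 agree on B, E; apply B, E→A, C and equate their A, C entries.
No row becomes fully distinguished — the join is lossy.

No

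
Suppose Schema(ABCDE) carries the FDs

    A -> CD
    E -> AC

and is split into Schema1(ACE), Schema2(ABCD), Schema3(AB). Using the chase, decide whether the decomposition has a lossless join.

No

Chase test. Columns are ABCDE; row i has aⱼ where attribute j ∈ Schemai, else bᵢⱼ.
Initial tableau (one row per fragment):
  row 1: a1 b12 a3 b14 a5
  row 2: a1 a2 a3 a4 b25
  row 3: a1 a2 b33 b34 b35
Rows 1 and 2 agree on A; apply A→CD and equate their CD entries.
Rows 1 and 3 agree on A; apply A→CD and equate their CD entries.
No row becomes fully distinguished — the join is lossy.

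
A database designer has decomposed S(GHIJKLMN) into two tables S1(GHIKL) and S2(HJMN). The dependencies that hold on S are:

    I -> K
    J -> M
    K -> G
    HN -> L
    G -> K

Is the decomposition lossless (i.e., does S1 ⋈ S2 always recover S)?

Common attributes: S1 ∩ S2 = {H}.
No dependency enlarges {H}, so (H)⁺ = {H}.
The closure contains neither all of S1 = {GHIKL} nor all of S2 = {HJMN}, so the common attributes are not a superkey of either fragment. The join is lossy.

No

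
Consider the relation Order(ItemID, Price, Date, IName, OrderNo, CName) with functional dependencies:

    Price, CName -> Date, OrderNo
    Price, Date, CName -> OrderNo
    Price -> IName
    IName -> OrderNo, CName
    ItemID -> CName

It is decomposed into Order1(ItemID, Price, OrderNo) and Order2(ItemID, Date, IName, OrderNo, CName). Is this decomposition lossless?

Common attributes: Order1 ∩ Order2 = {ItemID, OrderNo}.
Closure of {ItemID, OrderNo}: ItemID → CName applies, adding CName. So (ItemID, OrderNo)⁺ = {ItemID, OrderNo, CName}.
The closure contains neither all of Order1 = {ItemID, Price, OrderNo} nor all of Order2 = {ItemID, Date, IName, OrderNo, CName}, so the common attributes are not a superkey of either fragment. The join is lossy.

No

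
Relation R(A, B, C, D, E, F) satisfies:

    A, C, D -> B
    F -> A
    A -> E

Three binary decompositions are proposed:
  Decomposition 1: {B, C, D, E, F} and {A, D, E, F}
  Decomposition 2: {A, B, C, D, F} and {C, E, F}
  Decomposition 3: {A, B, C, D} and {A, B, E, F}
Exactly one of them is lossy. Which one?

Decomposition 3

Decomposition 1: common = {D, E, F}, closure = {A, D, E, F} → lossless.
Decomposition 2: common = {C, F}, closure = {A, C, E, F} → lossless.
Decomposition 3: common = {A, B}, closure = {A, B, E} → lossy.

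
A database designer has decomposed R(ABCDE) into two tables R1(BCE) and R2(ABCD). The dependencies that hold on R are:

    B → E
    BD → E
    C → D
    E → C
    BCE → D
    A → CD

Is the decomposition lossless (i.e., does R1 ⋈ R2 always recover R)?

Common attributes: R1 ∩ R2 = {BC}.
Closure of {BC}: B → E applies, adding E; C → D applies, adding D. So (BC)⁺ = {BCDE}.
This closure contains every attribute of R1, so R1 ∩ R2 → R1. The join is lossless.

Yes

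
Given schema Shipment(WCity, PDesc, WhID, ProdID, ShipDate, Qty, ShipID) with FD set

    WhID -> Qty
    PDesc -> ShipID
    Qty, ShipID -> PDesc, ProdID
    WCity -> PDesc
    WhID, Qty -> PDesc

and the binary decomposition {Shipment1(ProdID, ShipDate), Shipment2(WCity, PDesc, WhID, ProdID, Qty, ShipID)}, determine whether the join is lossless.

No

Common attributes: Shipment1 ∩ Shipment2 = {ProdID}.
No dependency enlarges {ProdID}, so (ProdID)⁺ = {ProdID}.
The closure contains neither all of Shipment1 = {ProdID, ShipDate} nor all of Shipment2 = {WCity, PDesc, WhID, ProdID, Qty, ShipID}, so the common attributes are not a superkey of either fragment. The join is lossy.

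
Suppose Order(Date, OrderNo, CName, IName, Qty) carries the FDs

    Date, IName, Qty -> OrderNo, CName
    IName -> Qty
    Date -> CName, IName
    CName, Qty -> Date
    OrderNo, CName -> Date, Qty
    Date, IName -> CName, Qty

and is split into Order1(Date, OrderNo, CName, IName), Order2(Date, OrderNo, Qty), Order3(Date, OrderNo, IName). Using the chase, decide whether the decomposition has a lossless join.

Yes

Chase test. Columns are Date, OrderNo, CName, IName, Qty; row i has aⱼ where attribute j ∈ Orderi, else bᵢⱼ.
Initial tableau (one row per fragment):
  row 1: a1 a2 a3 a4 b15
  row 2: a1 a2 b23 b24 a5
  row 3: a1 a2 b33 a4 b35
Rows 1 and 3 agree on IName; apply IName→Qty and equate their Qty entries.
Rows 1 and 2 agree on Date; apply Date→CName, IName and equate their CName, IName entries.
Rows 1 and 3 agree on Date; apply Date→CName, IName and equate their CName, IName entries.
Rows 1 and 2 agree on OrderNo, CName; apply OrderNo, CName→Date, Qty and equate their Date, Qty entries.
Row 1 is now all distinguished symbols — the join is lossless.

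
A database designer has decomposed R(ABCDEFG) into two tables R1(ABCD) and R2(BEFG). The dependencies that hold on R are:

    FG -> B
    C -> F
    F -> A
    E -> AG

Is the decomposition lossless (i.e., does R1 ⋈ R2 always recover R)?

Common attributes: R1 ∩ R2 = {B}.
No dependency enlarges {B}, so (B)⁺ = {B}.
The closure contains neither all of R1 = {ABCD} nor all of R2 = {BEFG}, so the common attributes are not a superkey of either fragment. The join is lossy.

No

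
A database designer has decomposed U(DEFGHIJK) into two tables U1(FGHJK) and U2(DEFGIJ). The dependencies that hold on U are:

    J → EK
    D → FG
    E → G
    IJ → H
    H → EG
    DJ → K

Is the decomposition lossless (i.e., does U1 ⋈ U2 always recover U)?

No

Common attributes: U1 ∩ U2 = {FGJ}.
Closure of {FGJ}: J → EK applies, adding EK. So (FGJ)⁺ = {EFGJK}.
The closure contains neither all of U1 = {FGHJK} nor all of U2 = {DEFGIJ}, so the common attributes are not a superkey of either fragment. The join is lossy.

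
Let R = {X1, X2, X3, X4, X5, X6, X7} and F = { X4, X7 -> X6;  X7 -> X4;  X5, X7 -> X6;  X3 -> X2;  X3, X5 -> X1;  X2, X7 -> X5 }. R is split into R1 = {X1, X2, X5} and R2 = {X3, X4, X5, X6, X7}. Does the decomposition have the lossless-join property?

Common attributes: R1 ∩ R2 = {X5}.
No dependency enlarges {X5}, so (X5)⁺ = {X5}.
The closure contains neither all of R1 = {X1, X2, X5} nor all of R2 = {X3, X4, X5, X6, X7}, so the common attributes are not a superkey of either fragment. The join is lossy.

No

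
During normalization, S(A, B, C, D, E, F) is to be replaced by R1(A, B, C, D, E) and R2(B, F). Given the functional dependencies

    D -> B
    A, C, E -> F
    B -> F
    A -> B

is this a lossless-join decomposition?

Common attributes: R1 ∩ R2 = {B}.
Closure of {B}: B → F applies, adding F. So (B)⁺ = {B, F}.
This closure contains every attribute of R2, so R1 ∩ R2 → R2. The join is lossless.

Yes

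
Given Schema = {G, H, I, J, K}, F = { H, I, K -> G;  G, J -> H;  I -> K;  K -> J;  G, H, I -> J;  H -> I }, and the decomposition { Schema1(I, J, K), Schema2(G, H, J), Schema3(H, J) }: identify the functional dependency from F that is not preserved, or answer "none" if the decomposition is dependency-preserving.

H -> I

Check H → I: no single fragment contains all of {H, I}, and the restricted closure of {H} across the fragments never reaches {I}.
H, I, K → G is preserved.
G, J → H is preserved.
I → K is preserved.
K → J is preserved.
G, H, I → J is preserved.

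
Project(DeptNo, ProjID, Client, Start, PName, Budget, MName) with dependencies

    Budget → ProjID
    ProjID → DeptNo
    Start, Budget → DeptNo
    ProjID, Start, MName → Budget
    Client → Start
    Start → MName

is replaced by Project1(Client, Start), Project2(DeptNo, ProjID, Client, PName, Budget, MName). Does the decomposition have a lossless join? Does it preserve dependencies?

Lossless test: (Client)⁺ = {Client, Start, MName}, which contains all of one fragment — lossless.
Dependency preservation: the restricted closure of {ProjID, Start, MName} across the fragments never reaches {Budget}, so ProjID, Start, MName → Budget cannot be enforced without a join — not preserved.

lossless but not dependency-preserving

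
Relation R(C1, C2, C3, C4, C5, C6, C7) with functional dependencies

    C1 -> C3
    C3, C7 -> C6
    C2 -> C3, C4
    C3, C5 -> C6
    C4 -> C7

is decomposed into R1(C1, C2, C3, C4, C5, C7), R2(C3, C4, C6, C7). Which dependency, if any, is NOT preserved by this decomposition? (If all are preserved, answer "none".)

Check C3, C5 → C6: no single fragment contains all of {C3, C5, C6}, and the restricted closure of {C3, C5} across the fragments never reaches {C6}.
C1 → C3 is preserved.
C3, C7 → C6 is preserved.
C2 → C3, C4 is preserved.
C4 → C7 is preserved.

C3, C5 -> C6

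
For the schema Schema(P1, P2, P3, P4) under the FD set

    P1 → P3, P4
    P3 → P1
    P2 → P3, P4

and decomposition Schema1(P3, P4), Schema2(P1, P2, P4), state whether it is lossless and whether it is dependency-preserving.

Lossless test: (P4)⁺ = {P4}, which is a superkey of neither fragment — lossy.
Dependency preservation: the restricted closure of {P1} across the fragments never reaches {P3, P4}, so P1 → P3, P4 cannot be enforced without a join — not preserved.

lossy and not dependency-preserving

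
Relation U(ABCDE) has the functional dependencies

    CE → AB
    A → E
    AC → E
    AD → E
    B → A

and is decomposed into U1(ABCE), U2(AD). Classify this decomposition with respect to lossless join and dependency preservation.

lossy but dependency-preserving

Lossless test: (A)⁺ = {AE}, which is a superkey of neither fragment — lossy.
Dependency preservation: AD → E is not contained in any single fragment, but the restricted closure of its left-hand side across the fragments still reaches the right-hand side; the remaining FDs each lie inside some fragment. All dependencies are preserved.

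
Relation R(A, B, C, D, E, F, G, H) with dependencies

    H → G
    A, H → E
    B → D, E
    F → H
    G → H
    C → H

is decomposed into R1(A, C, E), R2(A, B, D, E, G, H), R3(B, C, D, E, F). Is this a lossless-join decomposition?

No

Chase test. Columns are A, B, C, D, E, F, G, H; row i has aⱼ where attribute j ∈ Ri, else bᵢⱼ.
Initial tableau (one row per fragment):
  row 1: a1 b12 a3 b14 a5 b16 b17 b18
  row 2: a1 a2 b23 a4 a5 b26 a7 a8
  row 3: b31 a2 a3 a4 a5 a6 b37 b38
Rows 1 and 3 agree on C; apply C→H and equate their H entries.
Rows 1 and 3 agree on H; apply H→G and equate their G entries.
No row becomes fully distinguished — the join is lossy.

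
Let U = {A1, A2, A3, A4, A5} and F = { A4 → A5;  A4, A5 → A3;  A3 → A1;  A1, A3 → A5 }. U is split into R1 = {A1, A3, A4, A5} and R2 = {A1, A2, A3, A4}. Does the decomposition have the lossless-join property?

Common attributes: R1 ∩ R2 = {A1, A3, A4}.
Closure of {A1, A3, A4}: A4 → A5 applies, adding A5. So (A1, A3, A4)⁺ = {A1, A3, A4, A5}.
This closure contains every attribute of R1, so R1 ∩ R2 → R1. The join is lossless.

Yes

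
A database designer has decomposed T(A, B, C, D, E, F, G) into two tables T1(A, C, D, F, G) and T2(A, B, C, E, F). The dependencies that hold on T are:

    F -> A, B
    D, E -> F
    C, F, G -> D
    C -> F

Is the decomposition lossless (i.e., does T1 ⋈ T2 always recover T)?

Common attributes: T1 ∩ T2 = {A, C, F}.
Closure of {A, C, F}: F → A, B applies, adding B. So (A, C, F)⁺ = {A, B, C, F}.
The closure contains neither all of T1 = {A, C, D, F, G} nor all of T2 = {A, B, C, E, F}, so the common attributes are not a superkey of either fragment. The join is lossy.

No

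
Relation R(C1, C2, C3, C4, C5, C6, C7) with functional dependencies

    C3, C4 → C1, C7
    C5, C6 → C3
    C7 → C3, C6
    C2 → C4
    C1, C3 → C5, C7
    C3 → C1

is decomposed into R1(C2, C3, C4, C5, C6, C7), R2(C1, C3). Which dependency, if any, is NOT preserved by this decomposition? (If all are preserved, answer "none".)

none

C3, C4 → C1, C7: restricted closure across fragments reaches C1, C7.
C5, C6 → C3 lies within R1.
C7 → C3, C6 lies within R1.
C2 → C4 lies within R1.
C1, C3 → C5, C7: restricted closure across fragments reaches C5, C7.
C3 → C1 lies within R2.
Every dependency is enforceable on the fragments, so the decomposition is dependency-preserving.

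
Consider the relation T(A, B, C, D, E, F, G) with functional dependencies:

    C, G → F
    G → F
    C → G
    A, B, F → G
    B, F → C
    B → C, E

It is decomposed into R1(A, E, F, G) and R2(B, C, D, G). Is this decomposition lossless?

Common attributes: R1 ∩ R2 = {G}.
Closure of {G}: G → F applies, adding F. So (G)⁺ = {F, G}.
The closure contains neither all of R1 = {A, E, F, G} nor all of R2 = {B, C, D, G}, so the common attributes are not a superkey of either fragment. The join is lossy.

No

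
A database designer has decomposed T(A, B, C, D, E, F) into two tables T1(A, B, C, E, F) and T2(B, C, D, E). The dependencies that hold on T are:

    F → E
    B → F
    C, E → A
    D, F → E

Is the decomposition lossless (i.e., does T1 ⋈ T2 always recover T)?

Common attributes: T1 ∩ T2 = {B, C, E}.
Closure of {B, C, E}: B → F applies, adding F; C, E → A applies, adding A. So (B, C, E)⁺ = {A, B, C, E, F}.
This closure contains every attribute of T1, so T1 ∩ T2 → T1. The join is lossless.

Yes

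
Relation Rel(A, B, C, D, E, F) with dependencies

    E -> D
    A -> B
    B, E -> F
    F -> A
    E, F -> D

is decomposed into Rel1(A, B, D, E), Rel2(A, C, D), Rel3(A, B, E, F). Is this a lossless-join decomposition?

Chase test. Columns are A, B, C, D, E, F; row i has aⱼ where attribute j ∈ Reli, else bᵢⱼ.
Initial tableau (one row per fragment):
  row 1: a1 a2 b13 a4 a5 b16
  row 2: a1 b22 a3 a4 b25 b26
  row 3: a1 a2 b33 b34 a5 a6
Rows 1 and 3 agree on E; apply E→D and equate their D entries.
Rows 1 and 2 agree on A; apply A→B and equate their B entries.
Rows 1 and 3 agree on B, E; apply B, E→F and equate their F entries.
No row becomes fully distinguished — the join is lossy.

No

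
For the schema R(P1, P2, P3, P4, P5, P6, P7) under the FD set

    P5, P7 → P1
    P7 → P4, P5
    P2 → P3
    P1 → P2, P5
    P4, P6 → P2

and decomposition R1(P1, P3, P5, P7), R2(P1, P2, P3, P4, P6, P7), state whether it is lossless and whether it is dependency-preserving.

lossless and dependency-preserving

Lossless test: (P1, P3, P7)⁺ = {P1, P2, P3, P4, P5, P7}, which contains all of one fragment — lossless.
Dependency preservation: P7 → P4, P5; P1 → P2, P5 are not contained in any single fragment, but the restricted closure of each left-hand side across the fragments still reaches the right-hand side; the remaining FDs each lie inside some fragment. All dependencies are preserved.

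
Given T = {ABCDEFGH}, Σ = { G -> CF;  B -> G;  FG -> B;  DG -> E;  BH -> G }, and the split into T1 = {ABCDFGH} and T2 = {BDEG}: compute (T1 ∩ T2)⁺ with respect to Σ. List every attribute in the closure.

T1 ∩ T2 = {BDG}.
G → CF applies, adding CF
DG → E applies, adding E
Closure: {BCDEFG}.

BCDEFG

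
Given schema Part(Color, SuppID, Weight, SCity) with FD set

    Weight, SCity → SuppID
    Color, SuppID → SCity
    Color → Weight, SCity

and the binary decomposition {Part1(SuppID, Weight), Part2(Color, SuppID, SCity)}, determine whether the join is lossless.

Common attributes: Part1 ∩ Part2 = {SuppID}.
No dependency enlarges {SuppID}, so (SuppID)⁺ = {SuppID}.
The closure contains neither all of Part1 = {SuppID, Weight} nor all of Part2 = {Color, SuppID, SCity}, so the common attributes are not a superkey of either fragment. The join is lossy.

No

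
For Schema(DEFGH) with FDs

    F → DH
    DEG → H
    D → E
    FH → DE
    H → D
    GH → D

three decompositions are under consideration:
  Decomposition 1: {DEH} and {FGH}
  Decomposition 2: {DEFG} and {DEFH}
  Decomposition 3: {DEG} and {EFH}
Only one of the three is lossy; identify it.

Decomposition 1: common = {H}, closure = {DEH} → lossless.
Decomposition 2: common = {DEF}, closure = {DEFH} → lossless.
Decomposition 3: common = {E}, closure = {E} → lossy.

Decomposition 3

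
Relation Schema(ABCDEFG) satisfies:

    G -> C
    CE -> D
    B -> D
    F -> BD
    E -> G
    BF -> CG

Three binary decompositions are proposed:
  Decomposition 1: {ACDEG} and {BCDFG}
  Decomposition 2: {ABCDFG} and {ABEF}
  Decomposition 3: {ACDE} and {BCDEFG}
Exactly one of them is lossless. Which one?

Decomposition 1: common = {CDG}, closure = {CDG} → lossy.
Decomposition 2: common = {ABF}, closure = {ABCDFG} → lossless.
Decomposition 3: common = {CDE}, closure = {CDEG} → lossy.

Decomposition 2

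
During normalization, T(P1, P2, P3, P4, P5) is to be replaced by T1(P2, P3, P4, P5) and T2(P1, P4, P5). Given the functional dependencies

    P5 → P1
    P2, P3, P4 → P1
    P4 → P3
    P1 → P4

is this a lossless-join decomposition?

Common attributes: T1 ∩ T2 = {P4, P5}.
Closure of {P4, P5}: P5 → P1 applies, adding P1; P4 → P3 applies, adding P3. So (P4, P5)⁺ = {P1, P3, P4, P5}.
This closure contains every attribute of T2, so T1 ∩ T2 → T2. The join is lossless.

Yes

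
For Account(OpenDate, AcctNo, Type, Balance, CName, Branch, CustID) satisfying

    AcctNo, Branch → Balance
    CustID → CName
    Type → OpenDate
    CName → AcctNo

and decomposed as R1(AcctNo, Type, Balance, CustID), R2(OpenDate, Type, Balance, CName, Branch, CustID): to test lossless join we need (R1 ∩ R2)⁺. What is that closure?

OpenDate, AcctNo, Type, Balance, CName, CustID

R1 ∩ R2 = {Type, Balance, CustID}.
CustID → CName applies, adding CName
Type → OpenDate applies, adding OpenDate
CName → AcctNo applies, adding AcctNo
Closure: {OpenDate, AcctNo, Type, Balance, CName, CustID}.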